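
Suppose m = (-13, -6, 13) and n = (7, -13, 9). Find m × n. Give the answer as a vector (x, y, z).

i: (-6)·9 - 13·(-13) = -54 - (-169) = 115
j: 13·7 - (-13)·9 = 91 - (-117) = 208
k: (-13)·(-13) - (-6)·7 = 169 - (-42) = 211
m × n = (115, 208, 211)

(115, 208, 211)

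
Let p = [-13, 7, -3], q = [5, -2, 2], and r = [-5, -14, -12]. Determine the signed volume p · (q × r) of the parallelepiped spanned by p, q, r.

q × r:
i: (-2)·(-12) - 2·(-14) = 24 - (-28) = 52
j: 2·(-5) - 5·(-12) = -10 - (-60) = 50
k: 5·(-14) - (-2)·(-5) = -70 - 10 = -80
q × r = (52, 50, -80)
p · (q × r) = (-13)·52 + 7·50 + (-3)·(-80) = -676 + 350 + 240 = -86

-86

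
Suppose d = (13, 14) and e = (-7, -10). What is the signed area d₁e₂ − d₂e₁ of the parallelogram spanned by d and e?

13·(-10) - 14·(-7) = -130 - (-98) = -32

-32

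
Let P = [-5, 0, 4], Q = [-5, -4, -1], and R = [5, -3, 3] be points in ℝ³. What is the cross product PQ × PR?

PQ = (0, -4, -5)
PR = (10, -3, -1)
i: (-4)·(-1) - (-5)·(-3) = 4 - 15 = -11
j: (-5)·10 - 0·(-1) = -50 - 0 = -50
k: 0·(-3) - (-4)·10 = 0 - (-40) = 40
PQ × PR = (-11, -50, 40)

(-11, -50, 40)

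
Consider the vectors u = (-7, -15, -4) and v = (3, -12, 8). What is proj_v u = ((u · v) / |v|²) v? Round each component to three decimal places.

(1.756, -7.023, 4.682)

u · v = (-7)·3 + (-15)·(-12) + (-4)·8 = -21 + 180 - 32 = 127
|v|² = 9 + 144 + 64 = 217
proj_v u = (127/217) · (3, -12, 8) ≈ (1.756, -7.023, 4.682)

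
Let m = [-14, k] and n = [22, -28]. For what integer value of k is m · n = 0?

m · n = (-14)·22 + k·(-28) = -308 - 28k
Set equal to 0: -28k = 308, so k = -11.

-11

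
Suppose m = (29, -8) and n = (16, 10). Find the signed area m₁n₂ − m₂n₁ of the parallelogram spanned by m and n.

418

29·10 - (-8)·16 = 290 - (-128) = 418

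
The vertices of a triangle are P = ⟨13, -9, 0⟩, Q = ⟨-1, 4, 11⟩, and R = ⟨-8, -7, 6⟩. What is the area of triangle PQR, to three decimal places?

145.576

PQ = (-14, 13, 11),  PR = (-21, 2, 6)
i: 13·6 - 11·2 = 78 - 22 = 56
j: 11·(-21) - (-14)·6 = -231 - (-84) = -147
k: (-14)·2 - 13·(-21) = -28 - (-273) = 245
PQ × PR = (56, -147, 245)
|PQ × PR| = √84770 ≈ 291.1529
area = ½ · 291.1529 ≈ 145.576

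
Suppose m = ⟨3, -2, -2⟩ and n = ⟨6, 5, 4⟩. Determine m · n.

m · n = 3·6 + (-2)·5 + (-2)·4 = 18 - 10 - 8 = 0

0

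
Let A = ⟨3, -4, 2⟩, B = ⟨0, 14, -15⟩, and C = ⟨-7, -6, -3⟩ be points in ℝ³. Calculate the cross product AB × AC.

AB = (-3, 18, -17)
AC = (-10, -2, -5)
i: 18·(-5) - (-17)·(-2) = -90 - 34 = -124
j: (-17)·(-10) - (-3)·(-5) = 170 - 15 = 155
k: (-3)·(-2) - 18·(-10) = 6 - (-180) = 186
AB × AC = (-124, 155, 186)

(-124, 155, 186)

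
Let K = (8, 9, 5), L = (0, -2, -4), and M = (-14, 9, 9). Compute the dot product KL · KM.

KL = L − K = (-8, -11, -9)
KM = M − K = (-22, 0, 4)
KL · KM = (-8)·(-22) + (-11)·0 + (-9)·4 = 176 + 0 - 36 = 140

140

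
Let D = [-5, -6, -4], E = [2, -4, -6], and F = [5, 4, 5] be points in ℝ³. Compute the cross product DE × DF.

DE = (7, 2, -2)
DF = (10, 10, 9)
i: 2·9 - (-2)·10 = 18 - (-20) = 38
j: (-2)·10 - 7·9 = -20 - 63 = -83
k: 7·10 - 2·10 = 70 - 20 = 50
DE × DF = (38, -83, 50)

(38, -83, 50)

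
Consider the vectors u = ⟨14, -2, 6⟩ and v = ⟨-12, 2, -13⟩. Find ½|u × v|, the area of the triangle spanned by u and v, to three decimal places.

i: (-2)·(-13) - 6·2 = 26 - 12 = 14
j: 6·(-12) - 14·(-13) = -72 - (-182) = 110
k: 14·2 - (-2)·(-12) = 28 - 24 = 4
u × v = (14, 110, 4)
|u × v| = √(14² + 110² + 4²) = √12312 ≈ 110.9595
area = ½ · 110.9595 ≈ 55.480

55.480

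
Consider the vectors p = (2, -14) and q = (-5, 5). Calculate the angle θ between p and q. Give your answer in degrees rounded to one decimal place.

143.1

p · q = 2·(-5) + (-14)·5 = -10 - 70 = -80
|p|² = 4 + 196 = 200,  |p| = √200 ≈ 14.142136
|q|² = 25 + 25 = 50,  |q| = √50 ≈ 7.071068
cos θ = -80 / (14.142136 · 7.071068) ≈ -0.80000
θ = arccos(-0.80000) ≈ 143.1°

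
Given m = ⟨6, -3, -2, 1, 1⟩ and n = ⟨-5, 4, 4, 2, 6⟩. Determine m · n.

-42

m · n = 6·(-5) + (-3)·4 + (-2)·4 + 1·2 + 1·6 = -30 - 12 - 8 + 2 + 6 = -42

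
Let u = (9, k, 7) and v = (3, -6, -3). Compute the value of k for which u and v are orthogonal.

1

u · v = 9·3 + k·(-6) + 7·(-3) = 6 - 6k
Set equal to 0: -6k = -6, so k = 1.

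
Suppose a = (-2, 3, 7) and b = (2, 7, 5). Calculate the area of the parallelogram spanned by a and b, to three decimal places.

i: 3·5 - 7·7 = 15 - 49 = -34
j: 7·2 - (-2)·5 = 14 - (-10) = 24
k: (-2)·7 - 3·2 = -14 - 6 = -20
a × b = (-34, 24, -20)
|a × b| = √((-34)² + 24² + (-20)²) = √2132 ≈ 46.1736

46.174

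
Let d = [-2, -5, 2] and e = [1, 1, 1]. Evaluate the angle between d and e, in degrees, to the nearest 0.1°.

120.2

d · e = (-2)·1 + (-5)·1 + 2·1 = -2 - 5 + 2 = -5
|d|² = 4 + 25 + 4 = 33,  |d| = √33 ≈ 5.744563
|e|² = 1 + 1 + 1 = 3,  |e| = √3 ≈ 1.732051
cos θ = -5 / (5.744563 · 1.732051) ≈ -0.50252
θ = arccos(-0.50252) ≈ 120.2°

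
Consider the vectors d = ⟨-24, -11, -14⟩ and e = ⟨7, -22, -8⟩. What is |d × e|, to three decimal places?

i: (-11)·(-8) - (-14)·(-22) = 88 - 308 = -220
j: (-14)·7 - (-24)·(-8) = -98 - 192 = -290
k: (-24)·(-22) - (-11)·7 = 528 - (-77) = 605
d × e = (-220, -290, 605)
|d × e| = √((-220)² + (-290)² + 605²) = √498525 ≈ 706.0630

706.063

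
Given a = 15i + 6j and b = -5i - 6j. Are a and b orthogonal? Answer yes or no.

a · b = 15·(-5) + 6·(-6) = -75 - 36 = -111
Nonzero, so the vectors are not orthogonal.

no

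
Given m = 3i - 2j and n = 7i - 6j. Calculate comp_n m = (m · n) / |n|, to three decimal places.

3.579

m · n = 3·7 + (-2)·(-6) = 21 + 12 = 33
|n| = √(49 + 36) = √85 ≈ 9.2195
comp_n m = 33 / √85 ≈ 3.579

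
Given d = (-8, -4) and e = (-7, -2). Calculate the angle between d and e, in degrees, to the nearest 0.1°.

d · e = (-8)·(-7) + (-4)·(-2) = 56 + 8 = 64
|d|² = 64 + 16 = 80,  |d| = √80 ≈ 8.944272
|e|² = 49 + 4 = 53,  |e| = √53 ≈ 7.280110
cos θ = 64 / (8.944272 · 7.280110) ≈ 0.98287
θ = arccos(0.98287) ≈ 10.6°

10.6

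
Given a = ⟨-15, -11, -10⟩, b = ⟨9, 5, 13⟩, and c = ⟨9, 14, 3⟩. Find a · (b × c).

b × c:
i: 5·3 - 13·14 = 15 - 182 = -167
j: 13·9 - 9·3 = 117 - 27 = 90
k: 9·14 - 5·9 = 126 - 45 = 81
b × c = (-167, 90, 81)
a · (b × c) = (-15)·(-167) + (-11)·90 + (-10)·81 = 2505 - 990 - 810 = 705

705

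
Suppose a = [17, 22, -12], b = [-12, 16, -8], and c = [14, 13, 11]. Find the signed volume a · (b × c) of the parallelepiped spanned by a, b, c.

b × c:
i: 16·11 - (-8)·13 = 176 - (-104) = 280
j: (-8)·14 - (-12)·11 = -112 - (-132) = 20
k: (-12)·13 - 16·14 = -156 - 224 = -380
b × c = (280, 20, -380)
a · (b × c) = 17·280 + 22·20 + (-12)·(-380) = 4760 + 440 + 4560 = 9760

9760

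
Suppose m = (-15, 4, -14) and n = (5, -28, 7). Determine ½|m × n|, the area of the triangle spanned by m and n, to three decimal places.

i: 4·7 - (-14)·(-28) = 28 - 392 = -364
j: (-14)·5 - (-15)·7 = -70 - (-105) = 35
k: (-15)·(-28) - 4·5 = 420 - 20 = 400
m × n = (-364, 35, 400)
|m × n| = √((-364)² + 35² + 400²) = √293721 ≈ 541.9603
area = ½ · 541.9603 ≈ 270.980

270.980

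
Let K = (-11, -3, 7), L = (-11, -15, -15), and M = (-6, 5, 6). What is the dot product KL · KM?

KL = L − K = (0, -12, -22)
KM = M − K = (5, 8, -1)
KL · KM = 0·5 + (-12)·8 + (-22)·(-1) = 0 - 96 + 22 = -74

-74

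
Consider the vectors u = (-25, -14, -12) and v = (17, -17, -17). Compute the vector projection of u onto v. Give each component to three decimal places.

(0.333, -0.333, -0.333)

u · v = (-25)·17 + (-14)·(-17) + (-12)·(-17) = -425 + 238 + 204 = 17
|v|² = 289 + 289 + 289 = 867
proj_v u = (17/867) · (17, -17, -17) ≈ (0.333, -0.333, -0.333)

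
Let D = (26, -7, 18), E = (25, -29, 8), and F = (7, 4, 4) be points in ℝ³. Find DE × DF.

DE = (-1, -22, -10)
DF = (-19, 11, -14)
i: (-22)·(-14) - (-10)·11 = 308 - (-110) = 418
j: (-10)·(-19) - (-1)·(-14) = 190 - 14 = 176
k: (-1)·11 - (-22)·(-19) = -11 - 418 = -429
DE × DF = (418, 176, -429)

(418, 176, -429)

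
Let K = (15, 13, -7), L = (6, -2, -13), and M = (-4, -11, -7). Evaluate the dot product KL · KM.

KL = L − K = (-9, -15, -6)
KM = M − K = (-19, -24, 0)
KL · KM = (-9)·(-19) + (-15)·(-24) + (-6)·0 = 171 + 360 + 0 = 531

531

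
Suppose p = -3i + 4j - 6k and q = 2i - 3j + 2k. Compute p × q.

(-10, -6, 1)

i: 4·2 - (-6)·(-3) = 8 - 18 = -10
j: (-6)·2 - (-3)·2 = -12 - (-6) = -6
k: (-3)·(-3) - 4·2 = 9 - 8 = 1
p × q = (-10, -6, 1)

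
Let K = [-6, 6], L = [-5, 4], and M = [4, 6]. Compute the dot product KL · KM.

KL = L − K = (1, -2)
KM = M − K = (10, 0)
KL · KM = 1·10 + (-2)·0 = 10 + 0 = 10

10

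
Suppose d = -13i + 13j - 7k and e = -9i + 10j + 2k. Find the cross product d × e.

(96, 89, -13)

i: 13·2 - (-7)·10 = 26 - (-70) = 96
j: (-7)·(-9) - (-13)·2 = 63 - (-26) = 89
k: (-13)·10 - 13·(-9) = -130 - (-117) = -13
d × e = (96, 89, -13)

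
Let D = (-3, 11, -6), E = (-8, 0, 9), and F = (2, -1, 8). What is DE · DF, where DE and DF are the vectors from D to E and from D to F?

DE = E − D = (-5, -11, 15)
DF = F − D = (5, -12, 14)
DE · DF = (-5)·5 + (-11)·(-12) + 15·14 = -25 + 132 + 210 = 317

317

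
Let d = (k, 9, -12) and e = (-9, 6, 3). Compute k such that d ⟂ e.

2

d · e = k·(-9) + 9·6 + (-12)·3 = 18 - 9k
Set equal to 0: -9k = -18, so k = 2.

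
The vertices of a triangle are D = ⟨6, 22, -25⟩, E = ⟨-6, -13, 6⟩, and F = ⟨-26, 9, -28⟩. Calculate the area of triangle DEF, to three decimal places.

749.023

DE = (-12, -35, 31),  DF = (-32, -13, -3)
i: (-35)·(-3) - 31·(-13) = 105 - (-403) = 508
j: 31·(-32) - (-12)·(-3) = -992 - 36 = -1028
k: (-12)·(-13) - (-35)·(-32) = 156 - 1120 = -964
DE × DF = (508, -1028, -964)
|DE × DF| = √2244144 ≈ 1498.0467
area = ½ · 1498.0467 ≈ 749.023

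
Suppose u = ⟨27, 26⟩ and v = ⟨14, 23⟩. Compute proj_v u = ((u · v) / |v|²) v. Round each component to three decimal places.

(18.847, 30.963)

u · v = 27·14 + 26·23 = 378 + 598 = 976
|v|² = 196 + 529 = 725
proj_v u = (976/725) · (14, 23) ≈ (18.847, 30.963)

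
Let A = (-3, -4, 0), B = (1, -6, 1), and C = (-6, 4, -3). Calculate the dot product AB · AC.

AB = B − A = (4, -2, 1)
AC = C − A = (-3, 8, -3)
AB · AC = 4·(-3) + (-2)·8 + 1·(-3) = -12 - 16 - 3 = -31

-31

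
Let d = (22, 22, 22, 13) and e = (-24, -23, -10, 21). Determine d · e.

-981

d · e = 22·(-24) + 22·(-23) + 22·(-10) + 13·21 = -528 - 506 - 220 + 273 = -981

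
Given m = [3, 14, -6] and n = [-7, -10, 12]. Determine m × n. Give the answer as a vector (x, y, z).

i: 14·12 - (-6)·(-10) = 168 - 60 = 108
j: (-6)·(-7) - 3·12 = 42 - 36 = 6
k: 3·(-10) - 14·(-7) = -30 - (-98) = 68
m × n = (108, 6, 68)

(108, 6, 68)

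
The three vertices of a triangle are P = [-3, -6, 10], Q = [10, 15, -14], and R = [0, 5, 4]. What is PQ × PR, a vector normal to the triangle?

PQ = (13, 21, -24)
PR = (3, 11, -6)
i: 21·(-6) - (-24)·11 = -126 - (-264) = 138
j: (-24)·3 - 13·(-6) = -72 - (-78) = 6
k: 13·11 - 21·3 = 143 - 63 = 80
PQ × PR = (138, 6, 80)

(138, 6, 80)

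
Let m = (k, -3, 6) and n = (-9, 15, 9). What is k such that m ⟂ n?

1

m · n = k·(-9) + (-3)·15 + 6·9 = 9 - 9k
Set equal to 0: -9k = -9, so k = 1.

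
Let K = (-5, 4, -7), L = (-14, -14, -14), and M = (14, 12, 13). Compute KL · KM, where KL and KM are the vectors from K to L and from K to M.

KL = L − K = (-9, -18, -7)
KM = M − K = (19, 8, 20)
KL · KM = (-9)·19 + (-18)·8 + (-7)·20 = -171 - 144 - 140 = -455

-455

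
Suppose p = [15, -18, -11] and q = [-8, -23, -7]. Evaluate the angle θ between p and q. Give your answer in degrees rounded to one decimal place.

p · q = 15·(-8) + (-18)·(-23) + (-11)·(-7) = -120 + 414 + 77 = 371
|p|² = 225 + 324 + 121 = 670,  |p| = √670 ≈ 25.884358
|q|² = 64 + 529 + 49 = 642,  |q| = √642 ≈ 25.337719
cos θ = 371 / (25.884358 · 25.337719) ≈ 0.56568
θ = arccos(0.56568) ≈ 55.6°

55.6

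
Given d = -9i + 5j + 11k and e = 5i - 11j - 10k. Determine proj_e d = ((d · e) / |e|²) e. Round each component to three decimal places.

d · e = (-9)·5 + 5·(-11) + 11·(-10) = -45 - 55 - 110 = -210
|e|² = 25 + 121 + 100 = 246
proj_e d = (-210/246) · (5, -11, -10) ≈ (-4.268, 9.390, 8.537)

(-4.268, 9.390, 8.537)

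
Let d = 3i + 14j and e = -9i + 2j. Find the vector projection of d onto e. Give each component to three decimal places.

(-0.106, 0.024)

d · e = 3·(-9) + 14·2 = -27 + 28 = 1
|e|² = 81 + 4 = 85
proj_e d = (1/85) · (-9, 2) ≈ (-0.106, 0.024)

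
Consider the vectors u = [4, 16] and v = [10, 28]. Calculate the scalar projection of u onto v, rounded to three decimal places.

16.413

u · v = 4·10 + 16·28 = 40 + 448 = 488
|v| = √(100 + 784) = √884 ≈ 29.7321
comp_v u = 488 / √884 ≈ 16.413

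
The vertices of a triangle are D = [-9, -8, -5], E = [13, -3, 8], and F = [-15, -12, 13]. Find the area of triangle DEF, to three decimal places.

DE = (22, 5, 13),  DF = (-6, -4, 18)
i: 5·18 - 13·(-4) = 90 - (-52) = 142
j: 13·(-6) - 22·18 = -78 - 396 = -474
k: 22·(-4) - 5·(-6) = -88 - (-30) = -58
DE × DF = (142, -474, -58)
|DE × DF| = √248204 ≈ 498.2008
area = ½ · 498.2008 ≈ 249.100

249.100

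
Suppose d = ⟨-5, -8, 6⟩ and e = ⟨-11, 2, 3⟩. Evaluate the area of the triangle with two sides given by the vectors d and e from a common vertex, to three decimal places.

i: (-8)·3 - 6·2 = -24 - 12 = -36
j: 6·(-11) - (-5)·3 = -66 - (-15) = -51
k: (-5)·2 - (-8)·(-11) = -10 - 88 = -98
d × e = (-36, -51, -98)
|d × e| = √((-36)² + (-51)² + (-98)²) = √13501 ≈ 116.1938
area = ½ · 116.1938 ≈ 58.097

58.097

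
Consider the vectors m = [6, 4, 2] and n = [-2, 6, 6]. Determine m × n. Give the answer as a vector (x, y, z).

i: 4·6 - 2·6 = 24 - 12 = 12
j: 2·(-2) - 6·6 = -4 - 36 = -40
k: 6·6 - 4·(-2) = 36 - (-8) = 44
m × n = (12, -40, 44)

(12, -40, 44)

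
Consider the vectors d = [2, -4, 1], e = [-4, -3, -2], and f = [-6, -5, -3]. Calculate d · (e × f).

0

e × f:
i: (-3)·(-3) - (-2)·(-5) = 9 - 10 = -1
j: (-2)·(-6) - (-4)·(-3) = 12 - 12 = 0
k: (-4)·(-5) - (-3)·(-6) = 20 - 18 = 2
e × f = (-1, 0, 2)
d · (e × f) = 2·(-1) + (-4)·0 + 1·2 = -2 + 0 + 2 = 0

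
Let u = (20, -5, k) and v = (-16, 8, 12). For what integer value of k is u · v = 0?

u · v = 20·(-16) + (-5)·8 + k·12 = -360 + 12k
Set equal to 0: 12k = 360, so k = 30.

30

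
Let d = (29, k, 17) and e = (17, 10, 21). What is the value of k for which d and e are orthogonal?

d · e = 29·17 + k·10 + 17·21 = 850 + 10k
Set equal to 0: 10k = -850, so k = -85.

-85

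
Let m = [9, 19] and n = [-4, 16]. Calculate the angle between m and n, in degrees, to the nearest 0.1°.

m · n = 9·(-4) + 19·16 = -36 + 304 = 268
|m|² = 81 + 361 = 442,  |m| = √442 ≈ 21.023796
|n|² = 16 + 256 = 272,  |n| = √272 ≈ 16.492423
cos θ = 268 / (21.023796 · 16.492423) ≈ 0.77293
θ = arccos(0.77293) ≈ 39.4°

39.4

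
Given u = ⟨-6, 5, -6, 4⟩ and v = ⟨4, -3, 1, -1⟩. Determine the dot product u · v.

-49

u · v = (-6)·4 + 5·(-3) + (-6)·1 + 4·(-1) = -24 - 15 - 6 - 4 = -49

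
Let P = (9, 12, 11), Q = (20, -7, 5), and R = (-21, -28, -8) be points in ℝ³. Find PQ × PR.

PQ = (11, -19, -6)
PR = (-30, -40, -19)
i: (-19)·(-19) - (-6)·(-40) = 361 - 240 = 121
j: (-6)·(-30) - 11·(-19) = 180 - (-209) = 389
k: 11·(-40) - (-19)·(-30) = -440 - 570 = -1010
PQ × PR = (121, 389, -1010)

(121, 389, -1010)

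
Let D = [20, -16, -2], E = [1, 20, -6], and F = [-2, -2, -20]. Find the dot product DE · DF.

994

DE = E − D = (-19, 36, -4)
DF = F − D = (-22, 14, -18)
DE · DF = (-19)·(-22) + 36·14 + (-4)·(-18) = 418 + 504 + 72 = 994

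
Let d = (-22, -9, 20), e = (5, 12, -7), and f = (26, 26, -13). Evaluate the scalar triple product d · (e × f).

e × f:
i: 12·(-13) - (-7)·26 = -156 - (-182) = 26
j: (-7)·26 - 5·(-13) = -182 - (-65) = -117
k: 5·26 - 12·26 = 130 - 312 = -182
e × f = (26, -117, -182)
d · (e × f) = (-22)·26 + (-9)·(-117) + 20·(-182) = -572 + 1053 - 3640 = -3159

-3159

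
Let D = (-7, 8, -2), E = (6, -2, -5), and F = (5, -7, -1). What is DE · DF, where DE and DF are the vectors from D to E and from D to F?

DE = E − D = (13, -10, -3)
DF = F − D = (12, -15, 1)
DE · DF = 13·12 + (-10)·(-15) + (-3)·1 = 156 + 150 - 3 = 303

303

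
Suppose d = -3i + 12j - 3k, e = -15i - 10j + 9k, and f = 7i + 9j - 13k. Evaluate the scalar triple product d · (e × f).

-1536

e × f:
i: (-10)·(-13) - 9·9 = 130 - 81 = 49
j: 9·7 - (-15)·(-13) = 63 - 195 = -132
k: (-15)·9 - (-10)·7 = -135 - (-70) = -65
e × f = (49, -132, -65)
d · (e × f) = (-3)·49 + 12·(-132) + (-3)·(-65) = -147 - 1584 + 195 = -1536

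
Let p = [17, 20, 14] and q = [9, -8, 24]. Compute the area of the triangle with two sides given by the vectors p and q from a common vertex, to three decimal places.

i: 20·24 - 14·(-8) = 480 - (-112) = 592
j: 14·9 - 17·24 = 126 - 408 = -282
k: 17·(-8) - 20·9 = -136 - 180 = -316
p × q = (592, -282, -316)
|p × q| = √(592² + (-282)² + (-316)²) = √529844 ≈ 727.9038
area = ½ · 727.9038 ≈ 363.952

363.952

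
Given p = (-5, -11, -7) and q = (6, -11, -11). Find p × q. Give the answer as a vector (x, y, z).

(44, -97, 121)

i: (-11)·(-11) - (-7)·(-11) = 121 - 77 = 44
j: (-7)·6 - (-5)·(-11) = -42 - 55 = -97
k: (-5)·(-11) - (-11)·6 = 55 - (-66) = 121
p × q = (44, -97, 121)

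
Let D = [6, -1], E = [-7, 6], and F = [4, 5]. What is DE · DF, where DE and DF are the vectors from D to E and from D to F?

DE = E − D = (-13, 7)
DF = F − D = (-2, 6)
DE · DF = (-13)·(-2) + 7·6 = 26 + 42 = 68

68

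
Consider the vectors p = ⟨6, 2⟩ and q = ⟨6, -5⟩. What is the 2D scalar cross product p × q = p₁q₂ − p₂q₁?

-42

6·(-5) - 2·6 = -30 - 12 = -42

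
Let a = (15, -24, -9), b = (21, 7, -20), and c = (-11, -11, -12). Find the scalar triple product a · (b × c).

-14502

b × c:
i: 7·(-12) - (-20)·(-11) = -84 - 220 = -304
j: (-20)·(-11) - 21·(-12) = 220 - (-252) = 472
k: 21·(-11) - 7·(-11) = -231 - (-77) = -154
b × c = (-304, 472, -154)
a · (b × c) = 15·(-304) + (-24)·472 + (-9)·(-154) = -4560 - 11328 + 1386 = -14502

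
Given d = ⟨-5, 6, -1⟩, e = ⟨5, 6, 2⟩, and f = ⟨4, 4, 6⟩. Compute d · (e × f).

e × f:
i: 6·6 - 2·4 = 36 - 8 = 28
j: 2·4 - 5·6 = 8 - 30 = -22
k: 5·4 - 6·4 = 20 - 24 = -4
e × f = (28, -22, -4)
d · (e × f) = (-5)·28 + 6·(-22) + (-1)·(-4) = -140 - 132 + 4 = -268

-268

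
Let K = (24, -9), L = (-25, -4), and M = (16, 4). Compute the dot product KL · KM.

457

KL = L − K = (-49, 5)
KM = M − K = (-8, 13)
KL · KM = (-49)·(-8) + 5·13 = 392 + 65 = 457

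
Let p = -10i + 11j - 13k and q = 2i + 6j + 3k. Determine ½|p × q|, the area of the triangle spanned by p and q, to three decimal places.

i: 11·3 - (-13)·6 = 33 - (-78) = 111
j: (-13)·2 - (-10)·3 = -26 - (-30) = 4
k: (-10)·6 - 11·2 = -60 - 22 = -82
p × q = (111, 4, -82)
|p × q| = √(111² + 4² + (-82)²) = √19061 ≈ 138.0616
area = ½ · 138.0616 ≈ 69.031

69.031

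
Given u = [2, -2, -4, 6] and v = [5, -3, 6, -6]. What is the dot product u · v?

-44

u · v = 2·5 + (-2)·(-3) + (-4)·6 + 6·(-6) = 10 + 6 - 24 - 36 = -44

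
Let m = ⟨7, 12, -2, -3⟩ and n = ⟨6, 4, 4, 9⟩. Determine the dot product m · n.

55

m · n = 7·6 + 12·4 + (-2)·4 + (-3)·9 = 42 + 48 - 8 - 27 = 55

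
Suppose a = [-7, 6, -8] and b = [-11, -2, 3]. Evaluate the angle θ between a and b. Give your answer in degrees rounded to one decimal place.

a · b = (-7)·(-11) + 6·(-2) + (-8)·3 = 77 - 12 - 24 = 41
|a|² = 49 + 36 + 64 = 149,  |a| = √149 ≈ 12.206556
|b|² = 121 + 4 + 9 = 134,  |b| = √134 ≈ 11.575837
cos θ = 41 / (12.206556 · 11.575837) ≈ 0.29016
θ = arccos(0.29016) ≈ 73.1°

73.1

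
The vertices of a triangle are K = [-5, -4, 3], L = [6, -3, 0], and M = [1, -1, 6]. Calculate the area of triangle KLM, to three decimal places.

KL = (11, 1, -3),  KM = (6, 3, 3)
i: 1·3 - (-3)·3 = 3 - (-9) = 12
j: (-3)·6 - 11·3 = -18 - 33 = -51
k: 11·3 - 1·6 = 33 - 6 = 27
KL × KM = (12, -51, 27)
|KL × KM| = √3474 ≈ 58.9406
area = ½ · 58.9406 ≈ 29.470

29.470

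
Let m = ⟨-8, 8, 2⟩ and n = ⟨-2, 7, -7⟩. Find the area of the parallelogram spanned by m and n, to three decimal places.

100.499

i: 8·(-7) - 2·7 = -56 - 14 = -70
j: 2·(-2) - (-8)·(-7) = -4 - 56 = -60
k: (-8)·7 - 8·(-2) = -56 - (-16) = -40
m × n = (-70, -60, -40)
|m × n| = √((-70)² + (-60)² + (-40)²) = √10100 ≈ 100.4988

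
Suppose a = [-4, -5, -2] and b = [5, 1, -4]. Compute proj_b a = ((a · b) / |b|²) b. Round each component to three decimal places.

a · b = (-4)·5 + (-5)·1 + (-2)·(-4) = -20 - 5 + 8 = -17
|b|² = 25 + 1 + 16 = 42
proj_b a = (-17/42) · (5, 1, -4) ≈ (-2.024, -0.405, 1.619)

(-2.024, -0.405, 1.619)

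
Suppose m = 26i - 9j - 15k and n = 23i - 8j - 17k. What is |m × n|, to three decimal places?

102.465

i: (-9)·(-17) - (-15)·(-8) = 153 - 120 = 33
j: (-15)·23 - 26·(-17) = -345 - (-442) = 97
k: 26·(-8) - (-9)·23 = -208 - (-207) = -1
m × n = (33, 97, -1)
|m × n| = √(33² + 97² + (-1)²) = √10499 ≈ 102.4646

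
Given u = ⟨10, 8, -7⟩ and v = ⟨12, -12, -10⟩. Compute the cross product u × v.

i: 8·(-10) - (-7)·(-12) = -80 - 84 = -164
j: (-7)·12 - 10·(-10) = -84 - (-100) = 16
k: 10·(-12) - 8·12 = -120 - 96 = -216
u × v = (-164, 16, -216)

(-164, 16, -216)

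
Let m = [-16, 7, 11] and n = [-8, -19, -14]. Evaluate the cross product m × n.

i: 7·(-14) - 11·(-19) = -98 - (-209) = 111
j: 11·(-8) - (-16)·(-14) = -88 - 224 = -312
k: (-16)·(-19) - 7·(-8) = 304 - (-56) = 360
m × n = (111, -312, 360)

(111, -312, 360)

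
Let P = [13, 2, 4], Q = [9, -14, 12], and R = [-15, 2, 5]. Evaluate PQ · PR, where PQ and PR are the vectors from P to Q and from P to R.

120

PQ = Q − P = (-4, -16, 8)
PR = R − P = (-28, 0, 1)
PQ · PR = (-4)·(-28) + (-16)·0 + 8·1 = 112 + 0 + 8 = 120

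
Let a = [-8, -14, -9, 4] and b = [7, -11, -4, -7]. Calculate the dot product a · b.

106

a · b = (-8)·7 + (-14)·(-11) + (-9)·(-4) + 4·(-7) = -56 + 154 + 36 - 28 = 106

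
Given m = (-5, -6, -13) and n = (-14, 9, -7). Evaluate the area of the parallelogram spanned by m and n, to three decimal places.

252.054

i: (-6)·(-7) - (-13)·9 = 42 - (-117) = 159
j: (-13)·(-14) - (-5)·(-7) = 182 - 35 = 147
k: (-5)·9 - (-6)·(-14) = -45 - 84 = -129
m × n = (159, 147, -129)
|m × n| = √(159² + 147² + (-129)²) = √63531 ≈ 252.0536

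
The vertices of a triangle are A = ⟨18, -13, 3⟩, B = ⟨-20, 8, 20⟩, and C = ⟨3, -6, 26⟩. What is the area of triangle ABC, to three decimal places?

AB = (-38, 21, 17),  AC = (-15, 7, 23)
i: 21·23 - 17·7 = 483 - 119 = 364
j: 17·(-15) - (-38)·23 = -255 - (-874) = 619
k: (-38)·7 - 21·(-15) = -266 - (-315) = 49
AB × AC = (364, 619, 49)
|AB × AC| = √518058 ≈ 719.7625
area = ½ · 719.7625 ≈ 359.881

359.881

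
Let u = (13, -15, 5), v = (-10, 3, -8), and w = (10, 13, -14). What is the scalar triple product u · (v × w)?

v × w:
i: 3·(-14) - (-8)·13 = -42 - (-104) = 62
j: (-8)·10 - (-10)·(-14) = -80 - 140 = -220
k: (-10)·13 - 3·10 = -130 - 30 = -160
v × w = (62, -220, -160)
u · (v × w) = 13·62 + (-15)·(-220) + 5·(-160) = 806 + 3300 - 800 = 3306

3306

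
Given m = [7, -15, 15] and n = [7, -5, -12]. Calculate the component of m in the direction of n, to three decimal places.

m · n = 7·7 + (-15)·(-5) + 15·(-12) = 49 + 75 - 180 = -56
|n| = √(49 + 25 + 144) = √218 ≈ 14.7648
comp_n m = -56 / √218 ≈ -3.793

-3.793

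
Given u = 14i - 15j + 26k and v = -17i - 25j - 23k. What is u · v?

u · v = 14·(-17) + (-15)·(-25) + 26·(-23) = -238 + 375 - 598 = -461

-461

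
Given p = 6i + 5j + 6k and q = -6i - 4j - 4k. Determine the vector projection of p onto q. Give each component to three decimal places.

p · q = 6·(-6) + 5·(-4) + 6·(-4) = -36 - 20 - 24 = -80
|q|² = 36 + 16 + 16 = 68
proj_q p = (-80/68) · (-6, -4, -4) ≈ (7.059, 4.706, 4.706)

(7.059, 4.706, 4.706)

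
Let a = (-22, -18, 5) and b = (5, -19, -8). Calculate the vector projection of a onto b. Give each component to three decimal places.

a · b = (-22)·5 + (-18)·(-19) + 5·(-8) = -110 + 342 - 40 = 192
|b|² = 25 + 361 + 64 = 450
proj_b a = (192/450) · (5, -19, -8) ≈ (2.133, -8.107, -3.413)

(2.133, -8.107, -3.413)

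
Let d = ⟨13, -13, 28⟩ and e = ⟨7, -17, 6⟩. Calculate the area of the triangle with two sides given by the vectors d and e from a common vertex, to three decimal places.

i: (-13)·6 - 28·(-17) = -78 - (-476) = 398
j: 28·7 - 13·6 = 196 - 78 = 118
k: 13·(-17) - (-13)·7 = -221 - (-91) = -130
d × e = (398, 118, -130)
|d × e| = √(398² + 118² + (-130)²) = √189228 ≈ 435.0034
area = ½ · 435.0034 ≈ 217.502

217.502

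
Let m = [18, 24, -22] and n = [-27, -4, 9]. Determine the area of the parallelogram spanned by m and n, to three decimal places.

731.289

i: 24·9 - (-22)·(-4) = 216 - 88 = 128
j: (-22)·(-27) - 18·9 = 594 - 162 = 432
k: 18·(-4) - 24·(-27) = -72 - (-648) = 576
m × n = (128, 432, 576)
|m × n| = √(128² + 432² + 576²) = √534784 ≈ 731.2893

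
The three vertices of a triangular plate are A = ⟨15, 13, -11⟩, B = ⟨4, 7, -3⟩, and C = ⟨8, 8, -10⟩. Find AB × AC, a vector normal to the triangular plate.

AB = (-11, -6, 8)
AC = (-7, -5, 1)
i: (-6)·1 - 8·(-5) = -6 - (-40) = 34
j: 8·(-7) - (-11)·1 = -56 - (-11) = -45
k: (-11)·(-5) - (-6)·(-7) = 55 - 42 = 13
AB × AC = (34, -45, 13)

(34, -45, 13)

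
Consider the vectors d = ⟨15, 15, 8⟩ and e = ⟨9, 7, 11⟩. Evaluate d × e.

(109, -93, -30)

i: 15·11 - 8·7 = 165 - 56 = 109
j: 8·9 - 15·11 = 72 - 165 = -93
k: 15·7 - 15·9 = 105 - 135 = -30
d × e = (109, -93, -30)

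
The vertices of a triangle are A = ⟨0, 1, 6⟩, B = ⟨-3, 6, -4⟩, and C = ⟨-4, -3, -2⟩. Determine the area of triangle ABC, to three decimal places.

AB = (-3, 5, -10),  AC = (-4, -4, -8)
i: 5·(-8) - (-10)·(-4) = -40 - 40 = -80
j: (-10)·(-4) - (-3)·(-8) = 40 - 24 = 16
k: (-3)·(-4) - 5·(-4) = 12 - (-20) = 32
AB × AC = (-80, 16, 32)
|AB × AC| = √7680 ≈ 87.6356
area = ½ · 87.6356 ≈ 43.818

43.818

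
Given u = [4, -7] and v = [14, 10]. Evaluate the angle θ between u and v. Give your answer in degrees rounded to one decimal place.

95.8

u · v = 4·14 + (-7)·10 = 56 - 70 = -14
|u|² = 16 + 49 = 65,  |u| = √65 ≈ 8.062258
|v|² = 196 + 100 = 296,  |v| = √296 ≈ 17.204651
cos θ = -14 / (8.062258 · 17.204651) ≈ -0.10093
θ = arccos(-0.10093) ≈ 95.8°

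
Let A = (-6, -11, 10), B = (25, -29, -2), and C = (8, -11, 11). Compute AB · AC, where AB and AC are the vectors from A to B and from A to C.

AB = B − A = (31, -18, -12)
AC = C − A = (14, 0, 1)
AB · AC = 31·14 + (-18)·0 + (-12)·1 = 434 + 0 - 12 = 422

422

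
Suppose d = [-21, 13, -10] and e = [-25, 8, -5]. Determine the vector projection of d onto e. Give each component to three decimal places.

(-23.775, 7.608, -4.755)

d · e = (-21)·(-25) + 13·8 + (-10)·(-5) = 525 + 104 + 50 = 679
|e|² = 625 + 64 + 25 = 714
proj_e d = (679/714) · (-25, 8, -5) ≈ (-23.775, 7.608, -4.755)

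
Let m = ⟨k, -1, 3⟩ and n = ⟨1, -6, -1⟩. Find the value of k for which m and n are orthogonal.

-3

m · n = k·1 + (-1)·(-6) + 3·(-1) = 3 + 1k
Set equal to 0: 1k = -3, so k = -3.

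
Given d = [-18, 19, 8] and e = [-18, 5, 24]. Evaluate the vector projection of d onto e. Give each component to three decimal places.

d · e = (-18)·(-18) + 19·5 + 8·24 = 324 + 95 + 192 = 611
|e|² = 324 + 25 + 576 = 925
proj_e d = (611/925) · (-18, 5, 24) ≈ (-11.890, 3.303, 15.853)

(-11.890, 3.303, 15.853)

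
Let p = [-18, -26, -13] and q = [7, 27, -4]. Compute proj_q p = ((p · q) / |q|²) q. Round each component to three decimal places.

p · q = (-18)·7 + (-26)·27 + (-13)·(-4) = -126 - 702 + 52 = -776
|q|² = 49 + 729 + 16 = 794
proj_q p = (-776/794) · (7, 27, -4) ≈ (-6.841, -26.388, 3.909)

(-6.841, -26.388, 3.909)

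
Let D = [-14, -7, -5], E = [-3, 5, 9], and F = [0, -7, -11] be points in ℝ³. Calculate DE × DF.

DE = (11, 12, 14)
DF = (14, 0, -6)
i: 12·(-6) - 14·0 = -72 - 0 = -72
j: 14·14 - 11·(-6) = 196 - (-66) = 262
k: 11·0 - 12·14 = 0 - 168 = -168
DE × DF = (-72, 262, -168)

(-72, 262, -168)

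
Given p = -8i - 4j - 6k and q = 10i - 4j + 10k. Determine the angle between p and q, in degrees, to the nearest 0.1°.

p · q = (-8)·10 + (-4)·(-4) + (-6)·10 = -80 + 16 - 60 = -124
|p|² = 64 + 16 + 36 = 116,  |p| = √116 ≈ 10.770330
|q|² = 100 + 16 + 100 = 216,  |q| = √216 ≈ 14.696938
cos θ = -124 / (10.770330 · 14.696938) ≈ -0.78337
θ = arccos(-0.78337) ≈ 141.6°

141.6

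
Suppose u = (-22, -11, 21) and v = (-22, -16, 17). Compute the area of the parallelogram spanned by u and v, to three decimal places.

i: (-11)·17 - 21·(-16) = -187 - (-336) = 149
j: 21·(-22) - (-22)·17 = -462 - (-374) = -88
k: (-22)·(-16) - (-11)·(-22) = 352 - 242 = 110
u × v = (149, -88, 110)
|u × v| = √(149² + (-88)² + 110²) = √42045 ≈ 205.0488

205.049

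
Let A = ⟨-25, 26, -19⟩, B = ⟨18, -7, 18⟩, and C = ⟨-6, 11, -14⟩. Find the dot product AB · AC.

AB = B − A = (43, -33, 37)
AC = C − A = (19, -15, 5)
AB · AC = 43·19 + (-33)·(-15) + 37·5 = 817 + 495 + 185 = 1497

1497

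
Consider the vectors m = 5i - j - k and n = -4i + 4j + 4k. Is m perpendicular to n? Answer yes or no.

no

m · n = 5·(-4) + (-1)·4 + (-1)·4 = -20 - 4 - 4 = -28
Nonzero, so the vectors are not orthogonal.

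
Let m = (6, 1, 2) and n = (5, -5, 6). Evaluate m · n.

37

m · n = 6·5 + 1·(-5) + 2·6 = 30 - 5 + 12 = 37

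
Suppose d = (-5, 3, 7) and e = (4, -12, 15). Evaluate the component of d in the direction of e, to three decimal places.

2.497

d · e = (-5)·4 + 3·(-12) + 7·15 = -20 - 36 + 105 = 49
|e| = √(16 + 144 + 225) = √385 ≈ 19.6214
comp_e d = 49 / √385 ≈ 2.497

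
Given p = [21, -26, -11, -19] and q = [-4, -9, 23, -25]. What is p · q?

p · q = 21·(-4) + (-26)·(-9) + (-11)·23 + (-19)·(-25) = -84 + 234 - 253 + 475 = 372

372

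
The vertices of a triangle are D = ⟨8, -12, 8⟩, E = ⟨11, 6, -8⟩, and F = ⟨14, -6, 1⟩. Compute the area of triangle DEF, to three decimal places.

60.467

DE = (3, 18, -16),  DF = (6, 6, -7)
i: 18·(-7) - (-16)·6 = -126 - (-96) = -30
j: (-16)·6 - 3·(-7) = -96 - (-21) = -75
k: 3·6 - 18·6 = 18 - 108 = -90
DE × DF = (-30, -75, -90)
|DE × DF| = √14625 ≈ 120.9339
area = ½ · 120.9339 ≈ 60.467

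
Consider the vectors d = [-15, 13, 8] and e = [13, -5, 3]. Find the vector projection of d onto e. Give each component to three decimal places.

d · e = (-15)·13 + 13·(-5) + 8·3 = -195 - 65 + 24 = -236
|e|² = 169 + 25 + 9 = 203
proj_e d = (-236/203) · (13, -5, 3) ≈ (-15.113, 5.813, -3.488)

(-15.113, 5.813, -3.488)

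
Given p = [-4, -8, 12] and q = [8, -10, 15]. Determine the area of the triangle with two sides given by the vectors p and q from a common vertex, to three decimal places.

93.744

i: (-8)·15 - 12·(-10) = -120 - (-120) = 0
j: 12·8 - (-4)·15 = 96 - (-60) = 156
k: (-4)·(-10) - (-8)·8 = 40 - (-64) = 104
p × q = (0, 156, 104)
|p × q| = √(0² + 156² + 104²) = √35152 ≈ 187.4887
area = ½ · 187.4887 ≈ 93.744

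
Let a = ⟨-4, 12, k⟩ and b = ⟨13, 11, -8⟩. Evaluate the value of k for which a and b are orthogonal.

10

a · b = (-4)·13 + 12·11 + k·(-8) = 80 - 8k
Set equal to 0: -8k = -80, so k = 10.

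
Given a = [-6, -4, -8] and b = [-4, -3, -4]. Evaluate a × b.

(-8, 8, 2)

i: (-4)·(-4) - (-8)·(-3) = 16 - 24 = -8
j: (-8)·(-4) - (-6)·(-4) = 32 - 24 = 8
k: (-6)·(-3) - (-4)·(-4) = 18 - 16 = 2
a × b = (-8, 8, 2)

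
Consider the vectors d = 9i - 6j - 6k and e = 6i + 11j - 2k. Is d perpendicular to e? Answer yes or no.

d · e = 9·6 + (-6)·11 + (-6)·(-2) = 54 - 66 + 12 = 0
Zero, so the vectors are orthogonal.

yes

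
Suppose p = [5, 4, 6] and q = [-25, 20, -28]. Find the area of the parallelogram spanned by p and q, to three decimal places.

306.470

i: 4·(-28) - 6·20 = -112 - 120 = -232
j: 6·(-25) - 5·(-28) = -150 - (-140) = -10
k: 5·20 - 4·(-25) = 100 - (-100) = 200
p × q = (-232, -10, 200)
|p × q| = √((-232)² + (-10)² + 200²) = √93924 ≈ 306.4702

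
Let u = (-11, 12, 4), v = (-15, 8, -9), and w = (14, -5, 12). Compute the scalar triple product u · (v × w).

v × w:
i: 8·12 - (-9)·(-5) = 96 - 45 = 51
j: (-9)·14 - (-15)·12 = -126 - (-180) = 54
k: (-15)·(-5) - 8·14 = 75 - 112 = -37
v × w = (51, 54, -37)
u · (v × w) = (-11)·51 + 12·54 + 4·(-37) = -561 + 648 - 148 = -61

-61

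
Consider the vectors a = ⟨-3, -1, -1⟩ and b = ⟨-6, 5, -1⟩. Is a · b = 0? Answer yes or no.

a · b = (-3)·(-6) + (-1)·5 + (-1)·(-1) = 18 - 5 + 1 = 14
Nonzero, so the vectors are not orthogonal.

no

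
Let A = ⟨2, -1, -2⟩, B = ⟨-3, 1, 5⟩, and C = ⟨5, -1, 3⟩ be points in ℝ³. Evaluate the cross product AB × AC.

AB = (-5, 2, 7)
AC = (3, 0, 5)
i: 2·5 - 7·0 = 10 - 0 = 10
j: 7·3 - (-5)·5 = 21 - (-25) = 46
k: (-5)·0 - 2·3 = 0 - 6 = -6
AB × AC = (10, 46, -6)

(10, 46, -6)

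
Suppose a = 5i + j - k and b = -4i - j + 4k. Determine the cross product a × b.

(3, -16, -1)

i: 1·4 - (-1)·(-1) = 4 - 1 = 3
j: (-1)·(-4) - 5·4 = 4 - 20 = -16
k: 5·(-1) - 1·(-4) = -5 - (-4) = -1
a × b = (3, -16, -1)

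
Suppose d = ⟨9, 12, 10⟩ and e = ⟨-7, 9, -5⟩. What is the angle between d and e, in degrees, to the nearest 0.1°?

91.3

d · e = 9·(-7) + 12·9 + 10·(-5) = -63 + 108 - 50 = -5
|d|² = 81 + 144 + 100 = 325,  |d| = √325 ≈ 18.027756
|e|² = 49 + 81 + 25 = 155,  |e| = √155 ≈ 12.449900
cos θ = -5 / (18.027756 · 12.449900) ≈ -0.02228
θ = arccos(-0.02228) ≈ 91.3°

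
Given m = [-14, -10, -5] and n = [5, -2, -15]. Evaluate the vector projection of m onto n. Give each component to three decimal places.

m · n = (-14)·5 + (-10)·(-2) + (-5)·(-15) = -70 + 20 + 75 = 25
|n|² = 25 + 4 + 225 = 254
proj_n m = (25/254) · (5, -2, -15) ≈ (0.492, -0.197, -1.476)

(0.492, -0.197, -1.476)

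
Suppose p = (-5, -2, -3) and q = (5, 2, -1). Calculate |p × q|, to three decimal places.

i: (-2)·(-1) - (-3)·2 = 2 - (-6) = 8
j: (-3)·5 - (-5)·(-1) = -15 - 5 = -20
k: (-5)·2 - (-2)·5 = -10 - (-10) = 0
p × q = (8, -20, 0)
|p × q| = √(8² + (-20)² + 0²) = √464 ≈ 21.5407

21.541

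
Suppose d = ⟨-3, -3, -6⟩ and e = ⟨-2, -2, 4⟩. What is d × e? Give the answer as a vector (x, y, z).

i: (-3)·4 - (-6)·(-2) = -12 - 12 = -24
j: (-6)·(-2) - (-3)·4 = 12 - (-12) = 24
k: (-3)·(-2) - (-3)·(-2) = 6 - 6 = 0
d × e = (-24, 24, 0)

(-24, 24, 0)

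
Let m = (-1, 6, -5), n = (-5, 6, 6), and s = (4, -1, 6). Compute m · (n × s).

n × s:
i: 6·6 - 6·(-1) = 36 - (-6) = 42
j: 6·4 - (-5)·6 = 24 - (-30) = 54
k: (-5)·(-1) - 6·4 = 5 - 24 = -19
n × s = (42, 54, -19)
m · (n × s) = (-1)·42 + 6·54 + (-5)·(-19) = -42 + 324 + 95 = 377

377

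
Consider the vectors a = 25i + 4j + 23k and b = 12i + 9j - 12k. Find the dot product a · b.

a · b = 25·12 + 4·9 + 23·(-12) = 300 + 36 - 276 = 60

60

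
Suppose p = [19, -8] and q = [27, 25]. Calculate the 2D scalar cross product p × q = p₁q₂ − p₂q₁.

691

19·25 - (-8)·27 = 475 - (-216) = 691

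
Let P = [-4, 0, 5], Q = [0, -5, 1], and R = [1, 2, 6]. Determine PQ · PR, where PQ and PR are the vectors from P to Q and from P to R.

6

PQ = Q − P = (4, -5, -4)
PR = R − P = (5, 2, 1)
PQ · PR = 4·5 + (-5)·2 + (-4)·1 = 20 - 10 - 4 = 6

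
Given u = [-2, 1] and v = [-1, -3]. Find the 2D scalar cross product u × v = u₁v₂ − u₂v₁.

7

(-2)·(-3) - 1·(-1) = 6 - (-1) = 7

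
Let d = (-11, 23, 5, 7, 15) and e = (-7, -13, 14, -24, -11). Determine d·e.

-485

d · e = (-11)·(-7) + 23·(-13) + 5·14 + 7·(-24) + 15·(-11) = 77 - 299 + 70 - 168 - 165 = -485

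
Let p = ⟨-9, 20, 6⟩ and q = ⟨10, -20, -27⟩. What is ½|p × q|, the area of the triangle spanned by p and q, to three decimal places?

i: 20·(-27) - 6·(-20) = -540 - (-120) = -420
j: 6·10 - (-9)·(-27) = 60 - 243 = -183
k: (-9)·(-20) - 20·10 = 180 - 200 = -20
p × q = (-420, -183, -20)
|p × q| = √((-420)² + (-183)² + (-20)²) = √210289 ≈ 458.5728
area = ½ · 458.5728 ≈ 229.286

229.286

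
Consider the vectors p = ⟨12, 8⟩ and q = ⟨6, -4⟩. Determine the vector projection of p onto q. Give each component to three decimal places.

p · q = 12·6 + 8·(-4) = 72 - 32 = 40
|q|² = 36 + 16 = 52
proj_q p = (40/52) · (6, -4) ≈ (4.615, -3.077)

(4.615, -3.077)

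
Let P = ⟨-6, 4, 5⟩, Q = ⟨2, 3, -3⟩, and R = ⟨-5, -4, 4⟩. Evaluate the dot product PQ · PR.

24

PQ = Q − P = (8, -1, -8)
PR = R − P = (1, -8, -1)
PQ · PR = 8·1 + (-1)·(-8) + (-8)·(-1) = 8 + 8 + 8 = 24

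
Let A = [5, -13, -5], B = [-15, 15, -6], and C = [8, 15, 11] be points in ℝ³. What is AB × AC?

AB = (-20, 28, -1)
AC = (3, 28, 16)
i: 28·16 - (-1)·28 = 448 - (-28) = 476
j: (-1)·3 - (-20)·16 = -3 - (-320) = 317
k: (-20)·28 - 28·3 = -560 - 84 = -644
AB × AC = (476, 317, -644)

(476, 317, -644)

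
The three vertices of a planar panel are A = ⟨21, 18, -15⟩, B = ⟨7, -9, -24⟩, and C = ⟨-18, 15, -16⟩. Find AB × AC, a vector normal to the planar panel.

AB = (-14, -27, -9)
AC = (-39, -3, -1)
i: (-27)·(-1) - (-9)·(-3) = 27 - 27 = 0
j: (-9)·(-39) - (-14)·(-1) = 351 - 14 = 337
k: (-14)·(-3) - (-27)·(-39) = 42 - 1053 = -1011
AB × AC = (0, 337, -1011)

(0, 337, -1011)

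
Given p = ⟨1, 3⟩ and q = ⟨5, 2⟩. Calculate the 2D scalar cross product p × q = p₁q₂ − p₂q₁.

-13

1·2 - 3·5 = 2 - 15 = -13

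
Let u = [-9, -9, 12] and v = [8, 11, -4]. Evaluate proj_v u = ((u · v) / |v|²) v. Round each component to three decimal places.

(-8.716, -11.985, 4.358)

u · v = (-9)·8 + (-9)·11 + 12·(-4) = -72 - 99 - 48 = -219
|v|² = 64 + 121 + 16 = 201
proj_v u = (-219/201) · (8, 11, -4) ≈ (-8.716, -11.985, 4.358)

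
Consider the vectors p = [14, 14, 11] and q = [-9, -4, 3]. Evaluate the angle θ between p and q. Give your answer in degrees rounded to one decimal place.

p · q = 14·(-9) + 14·(-4) + 11·3 = -126 - 56 + 33 = -149
|p|² = 196 + 196 + 121 = 513,  |p| = √513 ≈ 22.649503
|q|² = 81 + 16 + 9 = 106,  |q| = √106 ≈ 10.295630
cos θ = -149 / (22.649503 · 10.295630) ≈ -0.63896
θ = arccos(-0.63896) ≈ 129.7°

129.7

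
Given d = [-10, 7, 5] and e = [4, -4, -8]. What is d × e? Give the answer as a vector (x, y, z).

i: 7·(-8) - 5·(-4) = -56 - (-20) = -36
j: 5·4 - (-10)·(-8) = 20 - 80 = -60
k: (-10)·(-4) - 7·4 = 40 - 28 = 12
d × e = (-36, -60, 12)

(-36, -60, 12)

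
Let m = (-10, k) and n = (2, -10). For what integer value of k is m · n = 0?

m · n = (-10)·2 + k·(-10) = -20 - 10k
Set equal to 0: -10k = 20, so k = -2.

-2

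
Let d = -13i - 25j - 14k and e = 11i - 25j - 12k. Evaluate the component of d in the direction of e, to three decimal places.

21.788

d · e = (-13)·11 + (-25)·(-25) + (-14)·(-12) = -143 + 625 + 168 = 650
|e| = √(121 + 625 + 144) = √890 ≈ 29.8329
comp_e d = 650 / √890 ≈ 21.788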